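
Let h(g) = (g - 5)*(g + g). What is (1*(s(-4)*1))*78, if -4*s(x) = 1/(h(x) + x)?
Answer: -39/136 ≈ -0.28676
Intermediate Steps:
h(g) = 2*g*(-5 + g) (h(g) = (-5 + g)*(2*g) = 2*g*(-5 + g))
s(x) = -1/(4*(x + 2*x*(-5 + x))) (s(x) = -1/(4*(2*x*(-5 + x) + x)) = -1/(4*(x + 2*x*(-5 + x))))
(1*(s(-4)*1))*78 = (1*(-¼/(-4*(-9 + 2*(-4)))*1))*78 = (1*(-¼*(-¼)/(-9 - 8)*1))*78 = (1*(-¼*(-¼)/(-17)*1))*78 = (1*(-¼*(-¼)*(-1/17)*1))*78 = (1*(-1/272*1))*78 = (1*(-1/272))*78 = -1/272*78 = -39/136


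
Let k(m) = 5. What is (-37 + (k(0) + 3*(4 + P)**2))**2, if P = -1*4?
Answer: 1024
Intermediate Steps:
P = -4
(-37 + (k(0) + 3*(4 + P)**2))**2 = (-37 + (5 + 3*(4 - 4)**2))**2 = (-37 + (5 + 3*0**2))**2 = (-37 + (5 + 3*0))**2 = (-37 + (5 + 0))**2 = (-37 + 5)**2 = (-32)**2 = 1024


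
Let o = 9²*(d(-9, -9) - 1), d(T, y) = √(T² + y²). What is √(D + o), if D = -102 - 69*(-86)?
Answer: 9*√(71 + 9*√2) ≈ 82.353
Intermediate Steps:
D = 5832 (D = -102 + 5934 = 5832)
o = -81 + 729*√2 (o = 9²*(√((-9)² + (-9)²) - 1) = 81*(√(81 + 81) - 1) = 81*(√162 - 1) = 81*(9*√2 - 1) = 81*(-1 + 9*√2) = -81 + 729*√2 ≈ 949.96)
√(D + o) = √(5832 + (-81 + 729*√2)) = √(5751 + 729*√2)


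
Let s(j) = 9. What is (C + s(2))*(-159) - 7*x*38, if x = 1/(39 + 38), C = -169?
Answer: 279802/11 ≈ 25437.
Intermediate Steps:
x = 1/77 ≈ 0.012987
(C + s(2))*(-159) - 7*x*38 = (-169 + 9)*(-159) - 7*(1/77)*38 = -160*(-159) - 38/11 = 25440 - 1*38/11 = 25440 - 38/11 = 279802/11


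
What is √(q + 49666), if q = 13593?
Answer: 7*√1291 ≈ 251.51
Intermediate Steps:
√(q + 49666) = √(13593 + 49666) = √63259 = 7*√1291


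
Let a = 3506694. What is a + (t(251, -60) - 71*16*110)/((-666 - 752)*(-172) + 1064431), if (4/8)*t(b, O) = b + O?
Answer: 1529300772120/436109 ≈ 3.5067e+6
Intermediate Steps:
t(b, O) = 2*O + 2*b (t(b, O) = 2*(b + O) = 2*(O + b) = 2*O + 2*b)
a + (t(251, -60) - 71*16*110)/((-666 - 752)*(-172) + 1064431) = 3506694 + ((2*(-60) + 2*251) - 71*16*110)/((-666 - 752)*(-172) + 1064431) = 3506694 + ((-120 + 502) - 1136*110)/(-1418*(-172) + 1064431) = 3506694 + (382 - 124960)/(243896 + 1064431) = 3506694 - 124578/1308327 = 3506694 - 124578*1/1308327 = 3506694 - 41526/436109 = 1529300772120/436109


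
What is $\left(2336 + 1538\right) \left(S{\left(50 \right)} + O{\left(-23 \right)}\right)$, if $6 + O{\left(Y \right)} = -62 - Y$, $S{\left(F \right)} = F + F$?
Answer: $213070$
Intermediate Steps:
$S{\left(F \right)} = 2 F$
$O{\left(Y \right)} = -68 - Y$ ($O{\left(Y \right)} = -6 - \left(62 + Y\right) = -68 - Y$)
$\left(2336 + 1538\right) \left(S{\left(50 \right)} + O{\left(-23 \right)}\right) = \left(2336 + 1538\right) \left(2 \cdot 50 - 45\right) = 3874 \left(100 + \left(-68 + 23\right)\right) = 3874 \left(100 - 45\right) = 3874 \cdot 55 = 213070$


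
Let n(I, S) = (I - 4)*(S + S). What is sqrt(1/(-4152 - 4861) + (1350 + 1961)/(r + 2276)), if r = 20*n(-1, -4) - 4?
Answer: sqrt(806815936869)/865248 ≈ 1.0381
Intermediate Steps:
n(I, S) = 2*S*(-4 + I) (n(I, S) = (-4 + I)*(2*S) = 2*S*(-4 + I))
r = 796 (r = 20*(2*(-4)*(-4 - 1)) - 4 = 20*(2*(-4)*(-5)) - 4 = 20*40 - 4 = 800 - 4 = 796)
sqrt(1/(-4152 - 4861) + (1350 + 1961)/(r + 2276)) = sqrt(1/(-4152 - 4861) + (1350 + 1961)/(796 + 2276)) = sqrt(1/(-9013) + 3311/3072) = sqrt(-1/9013 + 3311*(1/3072)) = sqrt(-1/9013 + 3311/3072) = sqrt(29838971/27687936) = sqrt(806815936869)/865248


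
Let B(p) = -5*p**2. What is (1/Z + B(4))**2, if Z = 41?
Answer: 10751841/1681 ≈ 6396.1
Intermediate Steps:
(1/Z + B(4))**2 = (1/41 - 5*4**2)**2 = (1/41 - 5*16)**2 = (1/41 - 80)**2 = (-3279/41)**2 = 10751841/1681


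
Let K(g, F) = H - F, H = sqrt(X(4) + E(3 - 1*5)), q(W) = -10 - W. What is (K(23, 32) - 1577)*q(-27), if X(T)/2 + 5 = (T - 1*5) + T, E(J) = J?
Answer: -27353 + 17*I*sqrt(6) ≈ -27353.0 + 41.641*I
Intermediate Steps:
X(T) = -20 + 4*T (X(T) = -10 + 2*((T - 1*5) + T) = -10 + 2*((T - 5) + T) = -10 + 2*((-5 + T) + T) = -10 + 2*(-5 + 2*T) = -10 + (-10 + 4*T) = -20 + 4*T)
H = I*sqrt(6) (H = sqrt((-20 + 4*4) + (3 - 1*5)) = sqrt((-20 + 16) + (3 - 5)) = sqrt(-4 - 2) = sqrt(-6) = I*sqrt(6) ≈ 2.4495*I)
K(g, F) = -F + I*sqrt(6) (K(g, F) = I*sqrt(6) - F = -F + I*sqrt(6))
(K(23, 32) - 1577)*q(-27) = ((-1*32 + I*sqrt(6)) - 1577)*(-10 - 1*(-27)) = ((-32 + I*sqrt(6)) - 1577)*(-10 + 27) = (-1609 + I*sqrt(6))*17 = -27353 + 17*I*sqrt(6)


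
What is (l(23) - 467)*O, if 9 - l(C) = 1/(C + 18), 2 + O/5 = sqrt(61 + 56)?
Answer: 187790/41 - 281685*sqrt(13)/41 ≈ -20191.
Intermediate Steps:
O = -10 + 15*sqrt(13) (O = -10 + 5*sqrt(61 + 56) = -10 + 5*sqrt(117) = -10 + 5*(3*sqrt(13)) = -10 + 15*sqrt(13) ≈ 44.083)
l(C) = 9 - 1/(18 + C) (l(C) = 9 - 1/(C + 18) = 9 - 1/(18 + C))
(l(23) - 467)*O = ((161 + 9*23)/(18 + 23) - 467)*(-10 + 15*sqrt(13)) = ((161 + 207)/41 - 467)*(-10 + 15*sqrt(13)) = ((1/41)*368 - 467)*(-10 + 15*sqrt(13)) = (368/41 - 467)*(-10 + 15*sqrt(13)) = -18779*(-10 + 15*sqrt(13))/41 = 187790/41 - 281685*sqrt(13)/41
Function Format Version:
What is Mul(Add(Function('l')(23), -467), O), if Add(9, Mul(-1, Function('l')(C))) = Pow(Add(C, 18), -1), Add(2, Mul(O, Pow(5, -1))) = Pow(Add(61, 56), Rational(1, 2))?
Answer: Add(Rational(187790, 41), Mul(Rational(-281685, 41), Pow(13, Rational(1, 2)))) ≈ -20191.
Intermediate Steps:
O = Add(-10, Mul(15, Pow(13, Rational(1, 2)))) (O = Add(-10, Mul(5, Pow(Add(61, 56), Rational(1, 2)))) = Add(-10, Mul(5, Pow(117, Rational(1, 2)))) = Add(-10, Mul(5, Mul(3, Pow(13, Rational(1, 2))))) = Add(-10, Mul(15, Pow(13, Rational(1, 2)))) ≈ 44.083)
Function('l')(C) = Add(9, Mul(-1, Pow(Add(18, C), -1))) (Function('l')(C) = Add(9, Mul(-1, Pow(Add(C, 18), -1))) = Add(9, Mul(-1, Pow(Add(18, C), -1))))
Mul(Add(Function('l')(23), -467), O) = Mul(Add(Mul(Pow(Add(18, 23), -1), Add(161, Mul(9, 23))), -467), Add(-10, Mul(15, Pow(13, Rational(1, 2))))) = Mul(Add(Mul(Pow(41, -1), Add(161, 207)), -467), Add(-10, Mul(15, Pow(13, Rational(1, 2))))) = Mul(Add(Mul(Rational(1, 41), 368), -467), Add(-10, Mul(15, Pow(13, Rational(1, 2))))) = Mul(Add(Rational(368, 41), -467), Add(-10, Mul(15, Pow(13, Rational(1, 2))))) = Mul(Rational(-18779, 41), Add(-10, Mul(15, Pow(13, Rational(1, 2))))) = Add(Rational(187790, 41), Mul(Rational(-281685, 41), Pow(13, Rational(1, 2))))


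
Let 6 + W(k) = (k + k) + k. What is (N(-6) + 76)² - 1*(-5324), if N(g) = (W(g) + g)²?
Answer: 957900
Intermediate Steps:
W(k) = -6 + 3*k (W(k) = -6 + ((k + k) + k) = -6 + (2*k + k) = -6 + 3*k)
N(g) = (-6 + 4*g)² (N(g) = ((-6 + 3*g) + g)² = (-6 + 4*g)²)
(N(-6) + 76)² - 1*(-5324) = (4*(-3 + 2*(-6))² + 76)² - 1*(-5324) = (4*(-3 - 12)² + 76)² + 5324 = (4*(-15)² + 76)² + 5324 = (4*225 + 76)² + 5324 = (900 + 76)² + 5324 = 976² + 5324 = 952576 + 5324 = 957900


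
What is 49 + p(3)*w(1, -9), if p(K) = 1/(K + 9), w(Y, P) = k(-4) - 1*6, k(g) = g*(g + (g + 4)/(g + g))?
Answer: 299/6 ≈ 49.833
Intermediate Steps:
k(g) = g*(g + (4 + g)/(2*g)) (k(g) = g*(g + (4 + g)/((2*g))) = g*(g + (4 + g)*(1/(2*g))) = g*(g + (4 + g)/(2*g)))
w(Y, P) = 10 (w(Y, P) = (2 + (-4)² + (½)*(-4)) - 1*6 = (2 + 16 - 2) - 6 = 16 - 6 = 10)
p(K) = 1/(9 + K)
49 + p(3)*w(1, -9) = 49 + 10/(9 + 3) = 49 + 10/12 = 49 + (1/12)*10 = 49 + ⅚ = 299/6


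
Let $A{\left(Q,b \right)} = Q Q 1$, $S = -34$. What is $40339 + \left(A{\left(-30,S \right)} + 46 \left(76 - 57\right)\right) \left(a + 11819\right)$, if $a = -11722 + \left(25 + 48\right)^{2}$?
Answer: $9666063$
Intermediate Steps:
$a = -6393$ ($a = -11722 + 73^{2} = -11722 + 5329 = -6393$)
$A{\left(Q,b \right)} = Q^{2}$ ($A{\left(Q,b \right)} = Q^{2} \cdot 1 = Q^{2}$)
$40339 + \left(A{\left(-30,S \right)} + 46 \left(76 - 57\right)\right) \left(a + 11819\right) = 40339 + \left(\left(-30\right)^{2} + 46 \left(76 - 57\right)\right) \left(-6393 + 11819\right) = 40339 + \left(900 + 46 \cdot 19\right) 5426 = 40339 + \left(900 + 874\right) 5426 = 40339 + 1774 \cdot 5426 = 40339 + 9625724 = 9666063$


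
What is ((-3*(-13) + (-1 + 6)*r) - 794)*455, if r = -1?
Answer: -345800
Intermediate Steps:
((-3*(-13) + (-1 + 6)*r) - 794)*455 = ((-3*(-13) + (-1 + 6)*(-1)) - 794)*455 = ((39 + 5*(-1)) - 794)*455 = ((39 - 5) - 794)*455 = (34 - 794)*455 = -760*455 = -345800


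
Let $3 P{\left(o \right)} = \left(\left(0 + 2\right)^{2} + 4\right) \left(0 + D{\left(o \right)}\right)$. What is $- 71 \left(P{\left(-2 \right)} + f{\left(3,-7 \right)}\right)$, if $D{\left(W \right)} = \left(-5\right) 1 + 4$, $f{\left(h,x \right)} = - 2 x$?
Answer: $- \frac{2414}{3} \approx -804.67$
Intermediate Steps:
$D{\left(W \right)} = -1$ ($D{\left(W \right)} = -5 + 4 = -1$)
$P{\left(o \right)} = - \frac{8}{3}$ ($P{\left(o \right)} = \frac{\left(\left(0 + 2\right)^{2} + 4\right) \left(0 - 1\right)}{3} = \frac{\left(2^{2} + 4\right) \left(-1\right)}{3} = \frac{\left(4 + 4\right) \left(-1\right)}{3} = \frac{8 \left(-1\right)}{3} = \frac{1}{3} \left(-8\right) = - \frac{8}{3}$)
$- 71 \left(P{\left(-2 \right)} + f{\left(3,-7 \right)}\right) = - 71 \left(- \frac{8}{3} - -14\right) = - 71 \left(- \frac{8}{3} + 14\right) = \left(-71\right) \frac{34}{3} = - \frac{2414}{3}$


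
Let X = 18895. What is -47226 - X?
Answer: -66121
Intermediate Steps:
-47226 - X = -47226 - 1*18895 = -47226 - 18895 = -66121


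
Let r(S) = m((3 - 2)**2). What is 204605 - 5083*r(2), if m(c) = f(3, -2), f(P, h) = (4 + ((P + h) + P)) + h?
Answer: 174107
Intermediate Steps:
f(P, h) = 4 + 2*P + 2*h (f(P, h) = (4 + (h + 2*P)) + h = (4 + h + 2*P) + h = 4 + 2*P + 2*h)
m(c) = 6 (m(c) = 4 + 2*3 + 2*(-2) = 4 + 6 - 4 = 6)
r(S) = 6
204605 - 5083*r(2) = 204605 - 5083*6 = 204605 - 30498 = 174107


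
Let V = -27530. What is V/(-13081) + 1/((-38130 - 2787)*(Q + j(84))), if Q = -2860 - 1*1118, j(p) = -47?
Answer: 4533941178331/2154321989925 ≈ 2.1046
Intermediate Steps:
Q = -3978 (Q = -2860 - 1118 = -3978)
V/(-13081) + 1/((-38130 - 2787)*(Q + j(84))) = -27530/(-13081) + 1/((-38130 - 2787)*(-3978 - 47)) = -27530*(-1/13081) + 1/(-40917*(-4025)) = 27530/13081 - 1/40917*(-1/4025) = 27530/13081 + 1/164690925 = 4533941178331/2154321989925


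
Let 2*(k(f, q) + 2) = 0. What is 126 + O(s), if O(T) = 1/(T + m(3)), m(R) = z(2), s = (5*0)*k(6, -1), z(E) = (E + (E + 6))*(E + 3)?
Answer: 6301/50 ≈ 126.02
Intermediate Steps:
k(f, q) = -2 (k(f, q) = -2 + (½)*0 = -2 + 0 = -2)
z(E) = (3 + E)*(6 + 2*E) (z(E) = (E + (6 + E))*(3 + E) = (6 + 2*E)*(3 + E) = (3 + E)*(6 + 2*E))
s = 0 (s = (5*0)*(-2) = 0*(-2) = 0)
m(R) = 50 (m(R) = 18 + 2*2² + 12*2 = 18 + 2*4 + 24 = 18 + 8 + 24 = 50)
O(T) = 1/(50 + T) (O(T) = 1/(T + 50) = 1/(50 + T))
126 + O(s) = 126 + 1/(50 + 0) = 126 + 1/50 = 6301/50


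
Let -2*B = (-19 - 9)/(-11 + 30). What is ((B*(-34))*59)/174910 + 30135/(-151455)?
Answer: -3480026879/16777629565 ≈ -0.20742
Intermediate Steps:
B = 14/19 (B = -(-19 - 9)/(2*(-11 + 30)) = -(-14)/19 = -½*(-28/19) = 14/19 ≈ 0.73684)
((B*(-34))*59)/174910 + 30135/(-151455) = (((14/19)*(-34))*59)/174910 + 30135/(-151455) = -476/19*59*(1/174910) + 30135*(-1/151455) = -28084/19*1/174910 - 2009/10097 = -14042/1661645 - 2009/10097 = -3480026879/16777629565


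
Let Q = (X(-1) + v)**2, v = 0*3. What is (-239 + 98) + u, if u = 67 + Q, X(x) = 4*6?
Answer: 502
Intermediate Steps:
X(x) = 24
v = 0
Q = 576 (Q = (24 + 0)**2 = 24**2 = 576)
u = 643 (u = 67 + 576 = 643)
(-239 + 98) + u = (-239 + 98) + 643 = -141 + 643 = 502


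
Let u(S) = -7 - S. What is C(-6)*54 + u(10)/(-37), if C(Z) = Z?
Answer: -11971/37 ≈ -323.54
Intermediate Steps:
C(-6)*54 + u(10)/(-37) = -6*54 + (-7 - 1*10)/(-37) = -324 + (-7 - 10)*(-1/37) = -324 - 17*(-1/37) = -324 + 17/37 = -11971/37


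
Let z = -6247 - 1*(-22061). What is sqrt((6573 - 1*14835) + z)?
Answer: 8*sqrt(118) ≈ 86.902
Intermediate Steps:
z = 15814 (z = -6247 + 22061 = 15814)
sqrt((6573 - 1*14835) + z) = sqrt((6573 - 1*14835) + 15814) = sqrt((6573 - 14835) + 15814) = sqrt(-8262 + 15814) = sqrt(7552) = 8*sqrt(118)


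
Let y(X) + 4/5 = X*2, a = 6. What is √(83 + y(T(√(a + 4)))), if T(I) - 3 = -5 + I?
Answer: √(1955 + 50*√10)/5 ≈ 9.1937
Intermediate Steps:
T(I) = -2 + I (T(I) = 3 + (-5 + I) = -2 + I)
y(X) = -⅘ + 2*X (y(X) = -⅘ + X*2 = -⅘ + 2*X)
√(83 + y(T(√(a + 4)))) = √(83 + (-⅘ + 2*(-2 + √(6 + 4)))) = √(83 + (-⅘ + 2*(-2 + √10))) = √(83 + (-⅘ + (-4 + 2*√10))) = √(83 + (-24/5 + 2*√10)) = √(391/5 + 2*√10)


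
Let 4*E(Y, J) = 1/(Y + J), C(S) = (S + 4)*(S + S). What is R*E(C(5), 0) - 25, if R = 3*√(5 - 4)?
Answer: -2999/120 ≈ -24.992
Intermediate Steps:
C(S) = 2*S*(4 + S) (C(S) = (4 + S)*(2*S) = 2*S*(4 + S))
E(Y, J) = 1/(4*(J + Y)) (E(Y, J) = 1/(4*(Y + J)) = 1/(4*(J + Y)))
R = 3 (R = 3*√1 = 3*1 = 3)
R*E(C(5), 0) - 25 = 3*(1/(4*(0 + 2*5*(4 + 5)))) - 25 = 3*(1/(4*(0 + 2*5*9))) - 25 = 3*(1/(4*(0 + 90))) - 25 = 3*((¼)/90) - 25 = 3*((¼)*(1/90)) - 25 = 3*(1/360) - 25 = 1/120 - 25 = -2999/120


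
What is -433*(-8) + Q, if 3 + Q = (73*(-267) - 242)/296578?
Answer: 1026436725/296578 ≈ 3460.9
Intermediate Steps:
Q = -909467/296578 (Q = -3 + (73*(-267) - 242)/296578 = -3 + (-19491 - 242)*(1/296578) = -3 - 19733*1/296578 = -3 - 19733/296578 = -909467/296578 ≈ -3.0665)
-433*(-8) + Q = -433*(-8) - 909467/296578 = 3464 - 909467/296578 = 1026436725/296578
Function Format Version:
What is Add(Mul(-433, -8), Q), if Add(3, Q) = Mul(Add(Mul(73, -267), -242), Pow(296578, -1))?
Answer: Rational(1026436725, 296578) ≈ 3460.9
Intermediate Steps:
Q = Rational(-909467, 296578) (Q = Add(-3, Mul(Add(Mul(73, -267), -242), Pow(296578, -1))) = Add(-3, Mul(Add(-19491, -242), Rational(1, 296578))) = Add(-3, Mul(-19733, Rational(1, 296578))) = Add(-3, Rational(-19733, 296578)) = Rational(-909467, 296578) ≈ -3.0665)
Add(Mul(-433, -8), Q) = Add(Mul(-433, -8), Rational(-909467, 296578)) = Add(3464, Rational(-909467, 296578)) = Rational(1026436725, 296578)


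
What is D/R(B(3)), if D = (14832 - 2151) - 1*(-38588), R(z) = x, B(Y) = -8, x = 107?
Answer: 51269/107 ≈ 479.15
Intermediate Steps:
R(z) = 107
D = 51269 (D = 12681 + 38588 = 51269)
D/R(B(3)) = 51269/107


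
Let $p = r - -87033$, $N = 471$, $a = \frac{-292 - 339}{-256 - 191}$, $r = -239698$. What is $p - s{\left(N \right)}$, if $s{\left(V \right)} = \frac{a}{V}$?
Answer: $- \frac{32141631736}{210537} \approx -1.5267 \cdot 10^{5}$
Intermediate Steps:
$a = \frac{631}{447}$ ($a = - \frac{631}{-447} = \left(-631\right) \left(- \frac{1}{447}\right) = \frac{631}{447} \approx 1.4116$)
$s{\left(V \right)} = \frac{631}{447 V}$
$p = -152665$ ($p = -239698 - -87033 = -239698 + 87033 = -152665$)
$p - s{\left(N \right)} = -152665 - \frac{631}{447 \cdot 471} = -152665 - \frac{631}{447} \cdot \frac{1}{471} = -152665 - \frac{631}{210537} = - \frac{32141631736}{210537}$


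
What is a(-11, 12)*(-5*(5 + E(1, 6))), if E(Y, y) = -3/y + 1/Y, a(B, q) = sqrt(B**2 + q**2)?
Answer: -55*sqrt(265)/2 ≈ -447.67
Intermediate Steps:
E(Y, y) = 1/Y - 3/y (E(Y, y) = -3/y + 1/Y = 1/Y - 3/y)
a(-11, 12)*(-5*(5 + E(1, 6))) = sqrt((-11)**2 + 12**2)*(-5*(5 + (1/1 - 3/6))) = sqrt(121 + 144)*(-5*(5 + (1 - 3*1/6))) = sqrt(265)*(-5*(5 + (1 - 1/2))) = sqrt(265)*(-5*(5 + 1/2)) = sqrt(265)*(-5*11/2) = sqrt(265)*(-55/2) = -55*sqrt(265)/2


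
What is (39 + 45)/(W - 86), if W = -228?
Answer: -42/157 ≈ -0.26752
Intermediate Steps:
(39 + 45)/(W - 86) = (39 + 45)/(-228 - 86) = 84/(-314) = 84*(-1/314) = -42/157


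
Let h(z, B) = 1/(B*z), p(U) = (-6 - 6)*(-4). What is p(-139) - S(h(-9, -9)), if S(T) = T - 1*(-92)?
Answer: -3565/81 ≈ -44.012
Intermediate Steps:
p(U) = 48 (p(U) = -12*(-4) = 48)
h(z, B) = 1/(B*z)
S(T) = 92 + T (S(T) = T + 92 = 92 + T)
p(-139) - S(h(-9, -9)) = 48 - (92 + 1/(-9*(-9))) = 48 - (92 - 1/9*(-1/9)) = 48 - (92 + 1/81) = 48 - 1*7453/81 = 48 - 7453/81 = -3565/81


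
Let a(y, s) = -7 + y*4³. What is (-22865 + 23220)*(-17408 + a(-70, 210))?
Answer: -7772725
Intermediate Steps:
a(y, s) = -7 + 64*y (a(y, s) = -7 + y*64 = -7 + 64*y)
(-22865 + 23220)*(-17408 + a(-70, 210)) = (-22865 + 23220)*(-17408 + (-7 + 64*(-70))) = 355*(-17408 + (-7 - 4480)) = 355*(-17408 - 4487) = 355*(-21895) = -7772725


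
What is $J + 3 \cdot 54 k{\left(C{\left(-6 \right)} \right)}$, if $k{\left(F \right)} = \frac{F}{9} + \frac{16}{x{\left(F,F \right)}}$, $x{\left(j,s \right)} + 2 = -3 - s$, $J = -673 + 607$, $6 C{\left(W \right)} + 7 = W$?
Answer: $- \frac{17337}{17} \approx -1019.8$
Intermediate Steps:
$C{\left(W \right)} = - \frac{7}{6} + \frac{W}{6}$
$J = -66$
$x{\left(j,s \right)} = -5 - s$ ($x{\left(j,s \right)} = -2 - \left(3 + s\right) = -5 - s$)
$k{\left(F \right)} = \frac{16}{-5 - F} + \frac{F}{9}$ ($k{\left(F \right)} = \frac{F}{9} + \frac{16}{-5 - F} = \frac{16}{-5 - F} + \frac{F}{9}$)
$J + 3 \cdot 54 k{\left(C{\left(-6 \right)} \right)} = -66 + 3 \cdot 54 \frac{-144 + \left(- \frac{7}{6} + \frac{1}{6} \left(-6\right)\right) \left(5 + \left(- \frac{7}{6} + \frac{1}{6} \left(-6\right)\right)\right)}{9 \left(5 + \left(- \frac{7}{6} + \frac{1}{6} \left(-6\right)\right)\right)} = -66 + 162 \frac{-144 + \left(- \frac{7}{6} - 1\right) \left(5 - \frac{13}{6}\right)}{9 \left(5 - \frac{13}{6}\right)} = -66 + 162 \frac{-144 - \frac{13 \left(5 - \frac{13}{6}\right)}{6}}{9 \left(5 - \frac{13}{6}\right)} = -66 + 162 \frac{-144 - \frac{221}{36}}{9 \cdot \frac{17}{6}} = -66 + 162 \cdot \frac{1}{9} \cdot \frac{6}{17} \left(-144 - \frac{221}{36}\right) = -66 + 162 \cdot \frac{1}{9} \cdot \frac{6}{17} \left(- \frac{5405}{36}\right) = -66 + 162 \left(- \frac{5405}{918}\right) = -66 - \frac{16215}{17} = - \frac{17337}{17}$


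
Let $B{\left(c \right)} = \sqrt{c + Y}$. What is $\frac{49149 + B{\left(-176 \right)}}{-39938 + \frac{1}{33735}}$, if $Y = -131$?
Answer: $- \frac{1658041515}{1347308429} - \frac{33735 i \sqrt{307}}{1347308429} \approx -1.2306 - 0.00043872 i$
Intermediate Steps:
$B{\left(c \right)} = \sqrt{-131 + c}$ ($B{\left(c \right)} = \sqrt{c - 131} = \sqrt{-131 + c}$)
$\frac{49149 + B{\left(-176 \right)}}{-39938 + \frac{1}{33735}} = \frac{49149 + \sqrt{-131 - 176}}{-39938 + \frac{1}{33735}} = \frac{49149 + \sqrt{-307}}{-39938 + \frac{1}{33735}} = \frac{49149 + i \sqrt{307}}{- \frac{1347308429}{33735}} = \left(49149 + i \sqrt{307}\right) \left(- \frac{33735}{1347308429}\right) = - \frac{1658041515}{1347308429} - \frac{33735 i \sqrt{307}}{1347308429}$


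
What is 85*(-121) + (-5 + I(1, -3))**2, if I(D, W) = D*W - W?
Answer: -10260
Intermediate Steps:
I(D, W) = -W + D*W
85*(-121) + (-5 + I(1, -3))**2 = 85*(-121) + (-5 - 3*(-1 + 1))**2 = -10285 + (-5 - 3*0)**2 = -10285 + (-5 + 0)**2 = -10285 + (-5)**2 = -10285 + 25 = -10260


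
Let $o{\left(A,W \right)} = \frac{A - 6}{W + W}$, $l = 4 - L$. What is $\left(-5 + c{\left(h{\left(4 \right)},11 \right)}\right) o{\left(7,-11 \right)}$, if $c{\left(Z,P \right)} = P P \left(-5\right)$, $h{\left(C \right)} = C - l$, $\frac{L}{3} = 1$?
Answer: $\frac{305}{11} \approx 27.727$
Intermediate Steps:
$L = 3$ ($L = 3 \cdot 1 = 3$)
$l = 1$ ($l = 4 - 3 = 1$)
$o{\left(A,W \right)} = \frac{-6 + A}{2 W}$
$h{\left(C \right)} = -1 + C$ ($h{\left(C \right)} = C - 1 = -1 + C$)
$c{\left(Z,P \right)} = - 5 P^{2}$ ($c{\left(Z,P \right)} = P^{2} \left(-5\right) = - 5 P^{2}$)
$\left(-5 + c{\left(h{\left(4 \right)},11 \right)}\right) o{\left(7,-11 \right)} = \left(-5 - 5 \cdot 11^{2}\right) \frac{-6 + 7}{2 \left(-11\right)} = \left(-5 - 605\right) \frac{1}{2} \left(- \frac{1}{11}\right) 1 = \left(-5 - 605\right) \left(- \frac{1}{22}\right) = \left(-610\right) \left(- \frac{1}{22}\right) = \frac{305}{11}$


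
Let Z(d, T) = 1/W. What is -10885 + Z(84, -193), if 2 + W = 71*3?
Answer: -2296734/211 ≈ -10885.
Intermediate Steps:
W = 211 (W = -2 + 71*3 = -2 + 213 = 211)
Z(d, T) = 1/211
-10885 + Z(84, -193) = -10885 + 1/211 = -2296734/211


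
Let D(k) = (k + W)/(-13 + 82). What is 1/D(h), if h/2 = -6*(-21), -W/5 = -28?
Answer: 69/392 ≈ 0.17602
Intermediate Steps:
W = 140 (W = -5*(-28) = 140)
h = 252 (h = 2*(-6*(-21)) = 2*126 = 252)
D(k) = 140/69 + k/69 (D(k) = (k + 140)/(-13 + 82) = (140 + k)/69 = (140 + k)*(1/69) = 140/69 + k/69)
1/D(h) = 1/(140/69 + (1/69)*252) = 1/(140/69 + 84/23) = 1/(392/69) = 69/392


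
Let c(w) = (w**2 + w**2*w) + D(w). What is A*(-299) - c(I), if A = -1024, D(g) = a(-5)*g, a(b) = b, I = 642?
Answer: -264712066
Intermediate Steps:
D(g) = -5*g
c(w) = w**2 + w**3 - 5*w (c(w) = (w**2 + w**2*w) - 5*w = (w**2 + w**3) - 5*w = w**2 + w**3 - 5*w)
A*(-299) - c(I) = -1024*(-299) - 642*(-5 + 642 + 642**2) = 306176 - 642*(-5 + 642 + 412164) = 306176 - 642*412801 = 306176 - 1*265018242 = 306176 - 265018242 = -264712066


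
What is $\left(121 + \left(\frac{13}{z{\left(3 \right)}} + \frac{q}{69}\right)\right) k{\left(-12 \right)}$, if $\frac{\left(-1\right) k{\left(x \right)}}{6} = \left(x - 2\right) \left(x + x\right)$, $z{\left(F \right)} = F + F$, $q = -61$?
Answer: $- \frac{5670000}{23} \approx -2.4652 \cdot 10^{5}$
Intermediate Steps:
$z{\left(F \right)} = 2 F$
$k{\left(x \right)} = - 12 x \left(-2 + x\right)$ ($k{\left(x \right)} = - 6 \left(x - 2\right) \left(x + x\right) = - 6 \left(-2 + x\right) 2 x = - 6 \cdot 2 x \left(-2 + x\right) = - 12 x \left(-2 + x\right)$)
$\left(121 + \left(\frac{13}{z{\left(3 \right)}} + \frac{q}{69}\right)\right) k{\left(-12 \right)} = \left(121 + \left(\frac{13}{2 \cdot 3} - \frac{61}{69}\right)\right) 12 \left(-12\right) \left(2 - -12\right) = \left(121 + \left(\frac{13}{6} - \frac{61}{69}\right)\right) 12 \left(-12\right) \left(2 + 12\right) = \left(121 + \left(13 \cdot \frac{1}{6} - \frac{61}{69}\right)\right) 12 \left(-12\right) 14 = \left(121 + \left(\frac{13}{6} - \frac{61}{69}\right)\right) \left(-2016\right) = \left(121 + \frac{59}{46}\right) \left(-2016\right) = \frac{5625}{46} \left(-2016\right) = - \frac{5670000}{23}$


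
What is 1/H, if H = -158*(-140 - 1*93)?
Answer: 1/36814 ≈ 2.7164e-5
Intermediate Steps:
H = 36814 (H = -158*(-140 - 93) = -158*(-233) = 36814)
1/H = 1/36814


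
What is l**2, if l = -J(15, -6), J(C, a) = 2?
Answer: 4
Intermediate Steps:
l = -2 (l = -1*2 = -2)
l**2 = (-2)**2 = 4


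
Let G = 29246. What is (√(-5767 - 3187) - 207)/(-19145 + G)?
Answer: -69/3367 + 11*I*√74/10101 ≈ -0.020493 + 0.0093679*I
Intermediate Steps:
(√(-5767 - 3187) - 207)/(-19145 + G) = (√(-5767 - 3187) - 207)/(-19145 + 29246) = (√(-8954) - 207)/10101 = (11*I*√74 - 207)*(1/10101) = (-207 + 11*I*√74)*(1/10101) = -69/3367 + 11*I*√74/10101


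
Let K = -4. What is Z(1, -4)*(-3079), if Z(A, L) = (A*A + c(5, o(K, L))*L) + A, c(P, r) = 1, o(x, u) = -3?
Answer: 6158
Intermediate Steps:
Z(A, L) = A + L + A² (Z(A, L) = (A*A + 1*L) + A = (A² + L) + A = (L + A²) + A = A + L + A²)
Z(1, -4)*(-3079) = (1 - 4 + 1²)*(-3079) = (1 - 4 + 1)*(-3079) = -2*(-3079) = 6158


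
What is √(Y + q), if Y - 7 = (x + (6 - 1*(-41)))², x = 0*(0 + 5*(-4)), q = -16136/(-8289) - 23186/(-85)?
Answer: √137380495372890/234855 ≈ 49.907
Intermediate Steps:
q = 193560314/704565 (q = -16136*(-1/8289) - 23186*(-1/85) = 16136/8289 + 23186/85 = 193560314/704565 ≈ 274.72)
x = 0 (x = 0*(0 - 20) = 0*(-20) = 0)
Y = 2216 (Y = 7 + (0 + (6 - 1*(-41)))² = 7 + (0 + (6 + 41))² = 7 + (0 + 47)² = 7 + 47² = 7 + 2209 = 2216)
√(Y + q) = √(2216 + 193560314/704565) = √(1754876354/704565) = √137380495372890/234855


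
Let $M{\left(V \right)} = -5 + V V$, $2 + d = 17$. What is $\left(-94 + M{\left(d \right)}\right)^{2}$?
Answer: $15876$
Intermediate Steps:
$d = 15$ ($d = -2 + 17 = 15$)
$M{\left(V \right)} = -5 + V^{2}$
$\left(-94 + M{\left(d \right)}\right)^{2} = \left(-94 - \left(5 - 15^{2}\right)\right)^{2} = \left(-94 + \left(-5 + 225\right)\right)^{2} = \left(-94 + 220\right)^{2} = 126^{2} = 15876$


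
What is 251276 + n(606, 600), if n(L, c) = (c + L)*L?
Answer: 982112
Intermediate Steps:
n(L, c) = L*(L + c) (n(L, c) = (L + c)*L = L*(L + c))
251276 + n(606, 600) = 251276 + 606*(606 + 600) = 251276 + 606*1206 = 251276 + 730836 = 982112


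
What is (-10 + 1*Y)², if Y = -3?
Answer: 169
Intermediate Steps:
(-10 + 1*Y)² = (-10 + 1*(-3))² = (-10 - 3)² = (-13)² = 169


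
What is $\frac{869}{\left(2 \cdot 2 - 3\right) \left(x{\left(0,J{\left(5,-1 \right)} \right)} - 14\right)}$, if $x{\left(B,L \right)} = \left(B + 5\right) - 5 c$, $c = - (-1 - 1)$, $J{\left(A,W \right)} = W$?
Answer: $- \frac{869}{19} \approx -45.737$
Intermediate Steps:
$c = 2$ ($c = \left(-1\right) \left(-2\right) = 2$)
$x{\left(B,L \right)} = -5 + B$ ($x{\left(B,L \right)} = \left(B + 5\right) - 10 = \left(5 + B\right) - 10 = -5 + B$)
$\frac{869}{\left(2 \cdot 2 - 3\right) \left(x{\left(0,J{\left(5,-1 \right)} \right)} - 14\right)} = \frac{869}{\left(2 \cdot 2 - 3\right) \left(\left(-5 + 0\right) - 14\right)} = \frac{869}{\left(4 - 3\right) \left(-5 - 14\right)} = \frac{869}{1 \left(-19\right)} = \frac{869}{-19} = 869 \left(- \frac{1}{19}\right) = - \frac{869}{19}$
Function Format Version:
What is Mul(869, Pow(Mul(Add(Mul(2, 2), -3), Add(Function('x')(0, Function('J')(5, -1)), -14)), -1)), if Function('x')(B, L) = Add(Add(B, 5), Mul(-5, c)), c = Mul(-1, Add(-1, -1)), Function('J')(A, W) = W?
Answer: Rational(-869, 19) ≈ -45.737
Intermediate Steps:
c = 2 (c = Mul(-1, -2) = 2)
Function('x')(B, L) = Add(-5, B) (Function('x')(B, L) = Add(Add(B, 5), Mul(-5, 2)) = Add(Add(5, B), -10) = Add(-5, B))
Mul(869, Pow(Mul(Add(Mul(2, 2), -3), Add(Function('x')(0, Function('J')(5, -1)), -14)), -1)) = Mul(869, Pow(Mul(Add(Mul(2, 2), -3), Add(Add(-5, 0), -14)), -1)) = Mul(869, Pow(Mul(Add(4, -3), Add(-5, -14)), -1)) = Mul(869, Pow(Mul(1, -19), -1)) = Mul(869, Pow(-19, -1)) = Mul(869, Rational(-1, 19)) = Rational(-869, 19)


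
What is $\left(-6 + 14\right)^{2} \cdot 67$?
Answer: $4288$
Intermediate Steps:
$\left(-6 + 14\right)^{2} \cdot 67 = 8^{2} \cdot 67 = 64 \cdot 67 = 4288$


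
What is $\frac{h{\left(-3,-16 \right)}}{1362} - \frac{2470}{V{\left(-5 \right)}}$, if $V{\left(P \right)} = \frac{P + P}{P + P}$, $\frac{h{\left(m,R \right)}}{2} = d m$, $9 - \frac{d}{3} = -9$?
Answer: $- \frac{560744}{227} \approx -2470.2$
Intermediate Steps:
$d = 54$ ($d = 27 - -27 = 27 + 27 = 54$)
$h{\left(m,R \right)} = 108 m$ ($h{\left(m,R \right)} = 2 \cdot 54 m = 108 m$)
$V{\left(P \right)} = 1$ ($V{\left(P \right)} = \frac{2 P}{2 P} = 2 P \frac{1}{2 P} = 1$)
$\frac{h{\left(-3,-16 \right)}}{1362} - \frac{2470}{V{\left(-5 \right)}} = \frac{108 \left(-3\right)}{1362} - \frac{2470}{1} = \left(-324\right) \frac{1}{1362} - 2470 = - \frac{54}{227} - 2470 = - \frac{560744}{227}$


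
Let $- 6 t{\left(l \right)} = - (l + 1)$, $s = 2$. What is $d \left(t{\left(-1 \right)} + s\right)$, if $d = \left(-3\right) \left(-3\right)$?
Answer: $18$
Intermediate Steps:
$d = 9$
$t{\left(l \right)} = \frac{1}{6} + \frac{l}{6}$ ($t{\left(l \right)} = - \frac{\left(-1\right) \left(l + 1\right)}{6} = - \frac{\left(-1\right) \left(1 + l\right)}{6} = - \frac{-1 - l}{6} = \frac{1}{6} + \frac{l}{6}$)
$d \left(t{\left(-1 \right)} + s\right) = 9 \left(\left(\frac{1}{6} + \frac{1}{6} \left(-1\right)\right) + 2\right) = 9 \left(\left(\frac{1}{6} - \frac{1}{6}\right) + 2\right) = 9 \left(0 + 2\right) = 9 \cdot 2 = 18$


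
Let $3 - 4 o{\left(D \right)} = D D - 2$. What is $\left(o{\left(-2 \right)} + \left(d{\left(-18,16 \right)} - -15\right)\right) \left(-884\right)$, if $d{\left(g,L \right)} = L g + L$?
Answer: $226967$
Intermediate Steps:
$d{\left(g,L \right)} = L + L g$
$o{\left(D \right)} = \frac{5}{4} - \frac{D^{2}}{4}$ ($o{\left(D \right)} = \frac{3}{4} - \frac{D D - 2}{4} = \frac{3}{4} - \frac{D^{2} - 2}{4} = \frac{3}{4} - \frac{-2 + D^{2}}{4} = \frac{3}{4} - \left(- \frac{1}{2} + \frac{D^{2}}{4}\right) = \frac{5}{4} - \frac{D^{2}}{4}$)
$\left(o{\left(-2 \right)} + \left(d{\left(-18,16 \right)} - -15\right)\right) \left(-884\right) = \left(\left(\frac{5}{4} - \frac{\left(-2\right)^{2}}{4}\right) + \left(16 \left(1 - 18\right) - -15\right)\right) \left(-884\right) = \left(\left(\frac{5}{4} - 1\right) + \left(16 \left(-17\right) + 15\right)\right) \left(-884\right) = \left(\left(\frac{5}{4} - 1\right) + \left(-272 + 15\right)\right) \left(-884\right) = \left(\frac{1}{4} - 257\right) \left(-884\right) = \left(- \frac{1027}{4}\right) \left(-884\right) = 226967$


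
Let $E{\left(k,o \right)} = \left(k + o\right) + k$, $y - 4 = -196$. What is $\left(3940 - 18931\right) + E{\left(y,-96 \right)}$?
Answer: $-15471$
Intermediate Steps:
$y = -192$ ($y = 4 - 196 = -192$)
$E{\left(k,o \right)} = o + 2 k$
$\left(3940 - 18931\right) + E{\left(y,-96 \right)} = \left(3940 - 18931\right) + \left(-96 + 2 \left(-192\right)\right) = \left(3940 - 18931\right) - 480 = -14991 - 480 = -15471$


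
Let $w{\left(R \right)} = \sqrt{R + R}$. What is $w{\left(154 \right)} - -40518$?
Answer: $40518 + 2 \sqrt{77} \approx 40536.0$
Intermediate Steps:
$w{\left(R \right)} = \sqrt{2} \sqrt{R}$ ($w{\left(R \right)} = \sqrt{2 R} = \sqrt{2} \sqrt{R}$)
$w{\left(154 \right)} - -40518 = \sqrt{2} \sqrt{154} - -40518 = 2 \sqrt{77} + 40518 = 40518 + 2 \sqrt{77}$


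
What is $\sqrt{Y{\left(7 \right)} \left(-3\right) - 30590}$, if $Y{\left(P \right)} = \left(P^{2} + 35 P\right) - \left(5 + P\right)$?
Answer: $2 i \sqrt{7859} \approx 177.3 i$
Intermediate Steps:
$Y{\left(P \right)} = -5 + P^{2} + 34 P$
$\sqrt{Y{\left(7 \right)} \left(-3\right) - 30590} = \sqrt{\left(-5 + 7^{2} + 34 \cdot 7\right) \left(-3\right) - 30590} = \sqrt{\left(-5 + 49 + 238\right) \left(-3\right) - 30590} = \sqrt{282 \left(-3\right) - 30590} = \sqrt{-846 - 30590} = \sqrt{-31436} = 2 i \sqrt{7859}$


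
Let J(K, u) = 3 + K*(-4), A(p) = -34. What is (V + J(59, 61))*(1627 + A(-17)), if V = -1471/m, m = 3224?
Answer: -1198992159/3224 ≈ -3.7190e+5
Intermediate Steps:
J(K, u) = 3 - 4*K
V = -1471/3224 ≈ -0.45627
(V + J(59, 61))*(1627 + A(-17)) = (-1471/3224 + (3 - 4*59))*(1627 - 34) = (-1471/3224 + (3 - 236))*1593 = (-1471/3224 - 233)*1593 = -752663/3224*1593 = -1198992159/3224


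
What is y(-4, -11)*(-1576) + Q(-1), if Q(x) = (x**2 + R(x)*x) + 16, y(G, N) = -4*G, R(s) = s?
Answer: -25198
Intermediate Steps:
Q(x) = 16 + 2*x**2 (Q(x) = (x**2 + x*x) + 16 = (x**2 + x**2) + 16 = 2*x**2 + 16 = 16 + 2*x**2)
y(-4, -11)*(-1576) + Q(-1) = -4*(-4)*(-1576) + (16 + 2*(-1)**2) = 16*(-1576) + (16 + 2*1) = -25216 + (16 + 2) = -25216 + 18 = -25198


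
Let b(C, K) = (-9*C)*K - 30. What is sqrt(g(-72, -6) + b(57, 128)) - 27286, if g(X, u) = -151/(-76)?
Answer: -27286 + I*sqrt(94859267)/38 ≈ -27286.0 + 256.3*I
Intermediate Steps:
g(X, u) = 151/76 (g(X, u) = -151*(-1/76) = 151/76)
b(C, K) = -30 - 9*C*K (b(C, K) = -9*C*K - 30 = -30 - 9*C*K)
sqrt(g(-72, -6) + b(57, 128)) - 27286 = sqrt(151/76 + (-30 - 9*57*128)) - 27286 = sqrt(151/76 + (-30 - 65664)) - 27286 = sqrt(151/76 - 65694) - 27286 = sqrt(-4992593/76) - 27286 = I*sqrt(94859267)/38 - 27286 = -27286 + I*sqrt(94859267)/38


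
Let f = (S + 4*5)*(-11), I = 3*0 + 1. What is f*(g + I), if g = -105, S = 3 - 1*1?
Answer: 25168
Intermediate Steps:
S = 2 (S = 3 - 1 = 2)
I = 1 (I = 0 + 1 = 1)
f = -242 (f = (2 + 4*5)*(-11) = (2 + 20)*(-11) = 22*(-11) = -242)
f*(g + I) = -242*(-105 + 1) = -242*(-104) = 25168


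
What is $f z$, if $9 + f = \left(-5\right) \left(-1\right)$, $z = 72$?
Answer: $-288$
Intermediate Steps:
$f = -4$ ($f = -9 - -5 = -9 + 5 = -4$)
$f z = \left(-4\right) 72 = -288$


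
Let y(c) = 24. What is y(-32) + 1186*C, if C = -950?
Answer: -1126676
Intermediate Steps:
y(-32) + 1186*C = 24 + 1186*(-950) = 24 - 1126700 = -1126676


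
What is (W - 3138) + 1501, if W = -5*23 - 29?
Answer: -1781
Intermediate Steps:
W = -144 (W = -115 - 29 = -144)
(W - 3138) + 1501 = (-144 - 3138) + 1501 = -3282 + 1501 = -1781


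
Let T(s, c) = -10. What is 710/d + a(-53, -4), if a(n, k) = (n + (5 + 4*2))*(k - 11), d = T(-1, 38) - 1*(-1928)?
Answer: 575755/959 ≈ 600.37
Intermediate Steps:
d = 1918 (d = -10 - 1*(-1928) = -10 + 1928 = 1918)
a(n, k) = (-11 + k)*(13 + n) (a(n, k) = (n + (5 + 8))*(-11 + k) = (n + 13)*(-11 + k) = (13 + n)*(-11 + k) = (-11 + k)*(13 + n))
710/d + a(-53, -4) = 710/1918 + (-143 - 11*(-53) + 13*(-4) - 4*(-53)) = 710*(1/1918) + (-143 + 583 - 52 + 212) = 355/959 + 600 = 575755/959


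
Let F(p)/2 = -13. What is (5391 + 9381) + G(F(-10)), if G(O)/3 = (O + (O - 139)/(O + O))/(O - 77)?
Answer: 79122393/5356 ≈ 14773.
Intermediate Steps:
F(p) = -26 (F(p) = 2*(-13) = -26)
G(O) = 3*(O + (-139 + O)/(2*O))/(-77 + O) (G(O) = 3*((O + (O - 139)/(O + O))/(O - 77)) = 3*((O + (-139 + O)/((2*O)))/(-77 + O)) = 3*((O + (-139 + O)*(1/(2*O)))/(-77 + O)) = 3*((O + (-139 + O)/(2*O))/(-77 + O)) = 3*(O + (-139 + O)/(2*O))/(-77 + O))
(5391 + 9381) + G(F(-10)) = (5391 + 9381) + (3/2)*(-139 - 26 + 2*(-26)²)/(-26*(-77 - 26)) = 14772 + (3/2)*(-1/26)*(-139 - 26 + 2*676)/(-103) = 14772 + (3/2)*(-1/26)*(-1/103)*(-139 - 26 + 1352) = 14772 + (3/2)*(-1/26)*(-1/103)*1187 = 14772 + 3561/5356 = 79122393/5356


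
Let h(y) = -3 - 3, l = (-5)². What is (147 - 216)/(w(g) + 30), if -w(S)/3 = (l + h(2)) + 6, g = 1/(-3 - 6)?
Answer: 23/15 ≈ 1.5333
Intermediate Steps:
g = -⅑ (g = 1/(-9) = -⅑ ≈ -0.11111)
l = 25
h(y) = -6
w(S) = -75 (w(S) = -3*((25 - 6) + 6) = -3*(19 + 6) = -3*25 = -75)
(147 - 216)/(w(g) + 30) = (147 - 216)/(-75 + 30) = -69/(-45) = -69*(-1/45) = 23/15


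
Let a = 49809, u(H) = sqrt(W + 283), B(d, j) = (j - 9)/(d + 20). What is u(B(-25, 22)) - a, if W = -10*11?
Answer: -49809 + sqrt(173) ≈ -49796.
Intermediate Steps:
B(d, j) = (-9 + j)/(20 + d)
W = -110
u(H) = sqrt(173) (u(H) = sqrt(-110 + 283) = sqrt(173))
u(B(-25, 22)) - a = sqrt(173) - 1*49809 = sqrt(173) - 49809 = -49809 + sqrt(173)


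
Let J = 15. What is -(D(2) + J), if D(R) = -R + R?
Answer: -15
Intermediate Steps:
D(R) = 0
-(D(2) + J) = -(0 + 15) = -1*15 = -15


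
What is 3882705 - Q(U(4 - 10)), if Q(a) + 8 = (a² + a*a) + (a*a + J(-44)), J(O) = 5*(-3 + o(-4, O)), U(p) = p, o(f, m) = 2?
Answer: 3882610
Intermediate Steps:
J(O) = -5 (J(O) = 5*(-3 + 2) = 5*(-1) = -5)
Q(a) = -13 + 3*a² (Q(a) = -8 + ((a² + a*a) + (a*a - 5)) = -8 + ((a² + a²) + (a² - 5)) = -8 + (2*a² + (-5 + a²)) = -8 + (-5 + 3*a²) = -13 + 3*a²)
3882705 - Q(U(4 - 10)) = 3882705 - (-13 + 3*(4 - 10)²) = 3882705 - (-13 + 3*(-6)²) = 3882705 - (-13 + 3*36) = 3882705 - (-13 + 108) = 3882705 - 1*95 = 3882705 - 95 = 3882610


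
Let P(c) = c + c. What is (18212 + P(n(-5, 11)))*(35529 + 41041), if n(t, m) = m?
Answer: 1396177380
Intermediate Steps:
P(c) = 2*c
(18212 + P(n(-5, 11)))*(35529 + 41041) = (18212 + 2*11)*(35529 + 41041) = (18212 + 22)*76570 = 18234*76570 = 1396177380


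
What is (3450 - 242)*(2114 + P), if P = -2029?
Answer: 272680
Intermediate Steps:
(3450 - 242)*(2114 + P) = (3450 - 242)*(2114 - 2029) = 3208*85 = 272680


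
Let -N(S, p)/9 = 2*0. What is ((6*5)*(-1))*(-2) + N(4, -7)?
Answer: 60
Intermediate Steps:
N(S, p) = 0 (N(S, p) = -18*0 = -9*0 = 0)
((6*5)*(-1))*(-2) + N(4, -7) = ((6*5)*(-1))*(-2) + 0 = (30*(-1))*(-2) + 0 = -30*(-2) + 0 = 60 + 0 = 60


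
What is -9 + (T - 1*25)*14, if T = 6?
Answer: -275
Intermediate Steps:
-9 + (T - 1*25)*14 = -9 + (6 - 1*25)*14 = -9 + (6 - 25)*14 = -9 - 19*14 = -9 - 266 = -275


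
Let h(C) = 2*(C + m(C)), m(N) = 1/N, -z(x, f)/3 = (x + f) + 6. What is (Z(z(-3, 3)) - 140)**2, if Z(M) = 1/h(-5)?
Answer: 53071225/2704 ≈ 19627.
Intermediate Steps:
z(x, f) = -18 - 3*f - 3*x (z(x, f) = -3*((x + f) + 6) = -3*((f + x) + 6) = -3*(6 + f + x) = -18 - 3*f - 3*x)
m(N) = 1/N
h(C) = 2*C + 2/C (h(C) = 2*(C + 1/C) = 2*C + 2/C)
Z(M) = -5/52 (Z(M) = 1/(2*(-5) + 2/(-5)) = 1/(-10 + 2*(-1/5)) = 1/(-10 - 2/5) = 1/(-52/5) = -5/52)
(Z(z(-3, 3)) - 140)**2 = (-5/52 - 140)**2 = (-7285/52)**2 = 53071225/2704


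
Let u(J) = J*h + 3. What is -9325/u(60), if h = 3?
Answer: -9325/183 ≈ -50.956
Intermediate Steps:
u(J) = 3 + 3*J (u(J) = J*3 + 3 = 3*J + 3 = 3 + 3*J)
-9325/u(60) = -9325/(3 + 3*60) = -9325/(3 + 180) = -9325/183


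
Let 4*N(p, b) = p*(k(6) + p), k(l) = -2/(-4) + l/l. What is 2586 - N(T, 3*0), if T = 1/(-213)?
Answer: 938594509/362952 ≈ 2586.0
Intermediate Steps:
k(l) = 3/2 (k(l) = -2*(-¼) + 1 = ½ + 1 = 3/2)
T = -1/213 ≈ -0.0046948
N(p, b) = p*(3/2 + p)/4 (N(p, b) = (p*(3/2 + p))/4 = p*(3/2 + p)/4)
2586 - N(T, 3*0) = 2586 - (-1)*(3 + 2*(-1/213))/(8*213) = 2586 - (-1)*(3 - 2/213)/(8*213) = 2586 - (-1)*637/(8*213*213) = 2586 - 1*(-637/362952) = 2586 + 637/362952 = 938594509/362952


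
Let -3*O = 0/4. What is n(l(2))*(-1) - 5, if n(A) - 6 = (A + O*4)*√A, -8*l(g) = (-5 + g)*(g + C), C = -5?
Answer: -11 + 27*I*√2/32 ≈ -11.0 + 1.1932*I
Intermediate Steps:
l(g) = -(-5 + g)²/8 (l(g) = -(-5 + g)*(g - 5)/8 = -(-5 + g)*(-5 + g)/8 = -(-5 + g)²/8)
O = 0 (O = -0/4 = -⅓*0 = 0)
n(A) = 6 + A^(3/2) (n(A) = 6 + (A + 0*4)*√A = 6 + (A + 0)*√A = 6 + A*√A = 6 + A^(3/2))
n(l(2))*(-1) - 5 = (6 + (-25/8 - ⅛*2² + (5/4)*2)^(3/2))*(-1) - 5 = (6 + (-25/8 - ⅛*4 + 5/2)^(3/2))*(-1) - 5 = (6 + (-25/8 - ½ + 5/2)^(3/2))*(-1) - 5 = (6 + (-9/8)^(3/2))*(-1) - 5 = (6 - 27*I*√2/32)*(-1) - 5 = (-6 + 27*I*√2/32) - 5 = -11 + 27*I*√2/32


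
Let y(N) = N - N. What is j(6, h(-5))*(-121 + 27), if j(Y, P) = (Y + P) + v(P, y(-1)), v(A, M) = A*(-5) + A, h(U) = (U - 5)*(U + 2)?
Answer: 7896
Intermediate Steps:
h(U) = (-5 + U)*(2 + U)
y(N) = 0
v(A, M) = -4*A (v(A, M) = -5*A + A = -4*A)
j(Y, P) = Y - 3*P (j(Y, P) = (Y + P) - 4*P = (P + Y) - 4*P = Y - 3*P)
j(6, h(-5))*(-121 + 27) = (6 - 3*(-10 + (-5)² - 3*(-5)))*(-121 + 27) = (6 - 3*(-10 + 25 + 15))*(-94) = (6 - 3*30)*(-94) = (6 - 90)*(-94) = -84*(-94) = 7896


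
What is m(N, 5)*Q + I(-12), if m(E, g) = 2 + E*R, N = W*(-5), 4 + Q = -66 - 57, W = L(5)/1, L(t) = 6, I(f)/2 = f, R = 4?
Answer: 14962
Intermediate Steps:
I(f) = 2*f
W = 6 (W = 6/1 = 6*1 = 6)
Q = -127 (Q = -4 + (-66 - 57) = -4 - 123 = -127)
N = -30 (N = 6*(-5) = -30)
m(E, g) = 2 + 4*E (m(E, g) = 2 + E*4 = 2 + 4*E)
m(N, 5)*Q + I(-12) = (2 + 4*(-30))*(-127) + 2*(-12) = (2 - 120)*(-127) - 24 = -118*(-127) - 24 = 14986 - 24 = 14962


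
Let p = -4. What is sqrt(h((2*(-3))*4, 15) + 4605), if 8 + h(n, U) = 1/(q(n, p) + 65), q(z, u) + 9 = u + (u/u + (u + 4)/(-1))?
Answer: sqrt(12913026)/53 ≈ 67.801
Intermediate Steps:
q(z, u) = -12 (q(z, u) = -9 + (u + (u/u + (u + 4)/(-1))) = -9 + (u + (1 + (4 + u)*(-1))) = -9 + (u + (1 + (-4 - u))) = -9 + (u + (-3 - u)) = -9 - 3 = -12)
h(n, U) = -423/53 (h(n, U) = -8 + 1/(-12 + 65) = -8 + 1/53 = -423/53)
sqrt(h((2*(-3))*4, 15) + 4605) = sqrt(-423/53 + 4605) = sqrt(243642/53) = sqrt(12913026)/53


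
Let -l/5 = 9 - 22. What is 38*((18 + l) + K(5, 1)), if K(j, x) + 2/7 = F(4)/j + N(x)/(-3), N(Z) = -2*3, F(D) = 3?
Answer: 113468/35 ≈ 3241.9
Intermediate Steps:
N(Z) = -6
K(j, x) = 12/7 + 3/j (K(j, x) = -2/7 + (3/j - 6/(-3)) = -2/7 + (3/j - 6*(-⅓)) = -2/7 + (3/j + 2) = -2/7 + (2 + 3/j) = 12/7 + 3/j)
l = 65 (l = -5*(9 - 22) = -5*(-13) = 65)
38*((18 + l) + K(5, 1)) = 38*((18 + 65) + (12/7 + 3/5)) = 38*(83 + (12/7 + 3*(⅕))) = 38*(83 + (12/7 + ⅗)) = 38*(83 + 81/35) = 38*(2986/35) = 113468/35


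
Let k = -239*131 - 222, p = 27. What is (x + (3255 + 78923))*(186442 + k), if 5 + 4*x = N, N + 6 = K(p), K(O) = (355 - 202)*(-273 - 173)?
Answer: 40348583793/4 ≈ 1.0087e+10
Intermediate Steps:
K(O) = -68238 (K(O) = 153*(-446) = -68238)
k = -31531 (k = -31309 - 222 = -31531)
N = -68244 (N = -6 - 68238 = -68244)
x = -68249/4 (x = -5/4 + (¼)*(-68244) = -5/4 - 17061 = -68249/4 ≈ -17062.)
(x + (3255 + 78923))*(186442 + k) = (-68249/4 + (3255 + 78923))*(186442 - 31531) = (-68249/4 + 82178)*154911 = (260463/4)*154911 = 40348583793/4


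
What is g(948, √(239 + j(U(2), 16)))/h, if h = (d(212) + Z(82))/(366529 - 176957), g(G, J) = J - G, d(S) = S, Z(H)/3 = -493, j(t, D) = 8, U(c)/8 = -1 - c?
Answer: 179714256/1267 - 189572*√247/1267 ≈ 1.3949e+5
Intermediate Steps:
U(c) = -8 - 8*c (U(c) = 8*(-1 - c) = -8 - 8*c)
Z(H) = -1479 (Z(H) = 3*(-493) = -1479)
h = -1267/189572 (h = (212 - 1479)/(366529 - 176957) = -1267/189572 ≈ -0.0066835)
g(948, √(239 + j(U(2), 16)))/h = (√(239 + 8) - 1*948)/(-1267/189572) = (√247 - 948)*(-189572/1267) = (-948 + √247)*(-189572/1267) = 179714256/1267 - 189572*√247/1267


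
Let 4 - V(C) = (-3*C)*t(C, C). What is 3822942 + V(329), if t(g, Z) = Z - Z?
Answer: 3822946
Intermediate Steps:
t(g, Z) = 0
V(C) = 4 (V(C) = 4 - (-3*C)*0 = 4 - 1*0 = 4 + 0 = 4)
3822942 + V(329) = 3822942 + 4 = 3822946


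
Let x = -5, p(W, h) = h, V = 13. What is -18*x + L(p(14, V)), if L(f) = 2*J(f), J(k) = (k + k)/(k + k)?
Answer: 92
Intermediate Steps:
J(k) = 1 (J(k) = (2*k)/((2*k)) = (2*k)*(1/(2*k)) = 1)
L(f) = 2 (L(f) = 2*1 = 2)
-18*x + L(p(14, V)) = -18*(-5) + 2 = 90 + 2 = 92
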